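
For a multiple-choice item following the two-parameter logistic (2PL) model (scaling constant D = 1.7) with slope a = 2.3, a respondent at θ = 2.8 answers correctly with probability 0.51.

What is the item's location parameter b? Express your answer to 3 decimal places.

2.790

P(θ) = 1 / (1 + exp(−D·a(θ − b)))
logit(0.51) = ln(0.51/0.49) = 0.0400
b = θ − logit/(1.7·a) = 2.8 − 0.0400/3.9100 = 2.7898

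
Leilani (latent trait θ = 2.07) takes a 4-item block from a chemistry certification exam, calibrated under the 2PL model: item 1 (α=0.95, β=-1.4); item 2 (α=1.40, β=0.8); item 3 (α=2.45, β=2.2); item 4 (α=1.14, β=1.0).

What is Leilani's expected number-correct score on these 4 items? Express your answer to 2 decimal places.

P(θ) = 1 / (1 + exp(−α(θ − β)))
P_1 = 1/(1+e^{-3.2965}) = 0.9643
P_2 = 1/(1+e^{-1.7780}) = 0.8554
P_3 = 1/(1+e^{0.3185}) = 0.4210
P_4 = 1/(1+e^{-1.2198}) = 0.7720
E[score] = 0.9643 + 0.8554 + 0.4210 + 0.7720 = 3.0128

3.01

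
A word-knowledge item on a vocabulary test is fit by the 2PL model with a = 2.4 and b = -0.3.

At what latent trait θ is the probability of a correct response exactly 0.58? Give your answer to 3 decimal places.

-0.166

P(θ) = 1 / (1 + exp(−a(θ − b)))
logit = ln(0.5800/0.4200) = 0.3228
θ = b + logit/(a) = -0.3 + 0.3228/2.4000 = -0.1655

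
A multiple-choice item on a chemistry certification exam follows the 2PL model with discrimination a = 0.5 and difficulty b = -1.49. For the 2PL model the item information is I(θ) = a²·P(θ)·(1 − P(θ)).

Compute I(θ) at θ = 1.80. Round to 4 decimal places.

0.0339

P = 1/(1+e^{-1.6450}) = 0.8382
P(1−P) = 0.8382 × 0.1618 = 0.1356
I = a² × P(1−P) = 0.5² × 0.1356 = 0.03390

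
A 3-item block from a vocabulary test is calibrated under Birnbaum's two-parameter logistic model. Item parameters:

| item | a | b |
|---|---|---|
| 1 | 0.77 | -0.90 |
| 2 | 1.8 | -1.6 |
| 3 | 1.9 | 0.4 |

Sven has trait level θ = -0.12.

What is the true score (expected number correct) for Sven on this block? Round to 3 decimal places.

1.852

P(θ) = 1 / (1 + exp(−a(θ − b)))
P_1 = 1/(1+e^{-0.6006}) = 0.6458
P_2 = 1/(1+e^{-2.6640}) = 0.9349
P_3 = 1/(1+e^{0.9880}) = 0.2713
E[score] = 0.6458 + 0.9349 + 0.2713 = 1.8520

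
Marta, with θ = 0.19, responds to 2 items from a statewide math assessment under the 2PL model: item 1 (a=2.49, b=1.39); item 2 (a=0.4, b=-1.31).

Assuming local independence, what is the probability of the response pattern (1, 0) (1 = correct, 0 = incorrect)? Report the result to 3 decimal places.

P(θ) = 1 / (1 + exp(−a(θ − b)))
P_1 = 1/(1+e^{2.9880}) = 0.0480
P_2 = 1/(1+e^{-0.6000}) = 0.6457
L = P_1 × (1−P_2) = 0.0480 × 0.3543 = 0.01700

0.017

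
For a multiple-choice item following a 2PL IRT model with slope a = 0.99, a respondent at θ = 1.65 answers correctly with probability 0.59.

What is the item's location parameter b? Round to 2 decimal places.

1.28

P(θ) = 1 / (1 + exp(−a(θ − b)))
logit(0.59) = ln(0.59/0.41) = 0.3640
b = θ − logit/(a) = 1.65 − 0.3640/0.9900 = 1.2824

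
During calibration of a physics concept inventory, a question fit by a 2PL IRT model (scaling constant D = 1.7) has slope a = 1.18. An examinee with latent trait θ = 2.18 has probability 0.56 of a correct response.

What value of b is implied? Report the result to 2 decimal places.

P(θ) = 1 / (1 + exp(−D·a(θ − b)))
logit(0.56) = ln(0.56/0.44) = 0.2412
b = θ − logit/(1.7·a) = 2.18 − 0.2412/2.0060 = 2.0598

2.06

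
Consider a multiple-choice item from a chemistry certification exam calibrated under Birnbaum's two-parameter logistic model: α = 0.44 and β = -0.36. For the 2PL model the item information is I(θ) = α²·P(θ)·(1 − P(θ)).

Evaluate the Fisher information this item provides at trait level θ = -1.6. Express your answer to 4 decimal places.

0.0450

P = 1/(1+e^{0.5456}) = 0.3669
P(1−P) = 0.3669 × 0.6331 = 0.2323
I = α² × P(1−P) = 0.44² × 0.2323 = 0.04497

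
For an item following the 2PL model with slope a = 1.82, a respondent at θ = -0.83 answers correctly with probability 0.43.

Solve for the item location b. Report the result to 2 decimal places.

-0.68

P(θ) = 1 / (1 + exp(−a(θ − b)))
logit(0.43) = ln(0.43/0.57) = -0.2819
b = θ − logit/(a) = -0.83 − (-0.2819)/1.8200 = -0.6751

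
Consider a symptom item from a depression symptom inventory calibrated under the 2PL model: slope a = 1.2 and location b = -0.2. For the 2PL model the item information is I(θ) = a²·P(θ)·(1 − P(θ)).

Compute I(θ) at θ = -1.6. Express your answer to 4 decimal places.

0.1907

P = 1/(1+e^{1.6800}) = 0.1571
P(1−P) = 0.1571 × 0.8429 = 0.1324
I = a² × P(1−P) = 1.2² × 0.1324 = 0.19068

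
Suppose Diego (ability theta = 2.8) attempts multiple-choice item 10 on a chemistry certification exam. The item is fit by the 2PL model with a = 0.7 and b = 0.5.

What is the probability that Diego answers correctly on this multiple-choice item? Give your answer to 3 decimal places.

0.833

P(theta) = 1 / (1 + exp(−a(theta − b)))
Exponent: 0.7 × (2.8 − 0.5) = 1.6100
1/(1 + e^{-1.6100}) = 0.8334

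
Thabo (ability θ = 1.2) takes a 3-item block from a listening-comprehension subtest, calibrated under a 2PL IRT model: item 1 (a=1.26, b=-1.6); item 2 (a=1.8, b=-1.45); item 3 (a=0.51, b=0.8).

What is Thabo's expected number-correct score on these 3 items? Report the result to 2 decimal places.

2.51

P(θ) = 1 / (1 + exp(−a(θ − b)))
P_1 = 1/(1+e^{-3.5280}) = 0.9715
P_2 = 1/(1+e^{-4.7700}) = 0.9916
P_3 = 1/(1+e^{-0.2040}) = 0.5508
E[score] = 0.9715 + 0.9916 + 0.5508 = 2.5139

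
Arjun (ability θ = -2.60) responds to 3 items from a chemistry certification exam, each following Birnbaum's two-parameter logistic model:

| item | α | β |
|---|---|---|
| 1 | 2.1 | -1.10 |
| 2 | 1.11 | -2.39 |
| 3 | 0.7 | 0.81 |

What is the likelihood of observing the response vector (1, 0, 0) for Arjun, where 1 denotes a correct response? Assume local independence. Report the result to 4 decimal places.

0.0210

P(θ) = 1 / (1 + exp(−α(θ − β)))
P_1 = 1/(1+e^{3.1500}) = 0.0411
P_2 = 1/(1+e^{0.2331}) = 0.4420
P_3 = 1/(1+e^{2.3870}) = 0.0842
L = P_1 × (1−P_2) × (1−P_3) = 0.0411 × 0.5580 × 0.9158 = 0.02100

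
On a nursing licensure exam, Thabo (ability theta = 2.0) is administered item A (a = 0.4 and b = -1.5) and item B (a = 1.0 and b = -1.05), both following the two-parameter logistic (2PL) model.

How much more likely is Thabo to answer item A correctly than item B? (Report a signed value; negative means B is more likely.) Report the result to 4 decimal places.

P(theta) = 1 / (1 + exp(−a(theta − b)))
P_A = 0.8022
P_B = 0.9548
P_A − P_B = -0.1526

-0.1526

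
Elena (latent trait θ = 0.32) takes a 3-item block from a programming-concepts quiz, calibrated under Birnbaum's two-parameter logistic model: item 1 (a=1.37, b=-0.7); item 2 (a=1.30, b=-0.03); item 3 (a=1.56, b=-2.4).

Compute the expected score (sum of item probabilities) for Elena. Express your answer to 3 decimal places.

P(θ) = 1 / (1 + exp(−a(θ − b)))
P_1 = 1/(1+e^{-1.3974}) = 0.8018
P_2 = 1/(1+e^{-0.4550}) = 0.6118
P_3 = 1/(1+e^{-4.2432}) = 0.9858
E[score] = 0.8018 + 0.6118 + 0.9858 = 2.3994

2.399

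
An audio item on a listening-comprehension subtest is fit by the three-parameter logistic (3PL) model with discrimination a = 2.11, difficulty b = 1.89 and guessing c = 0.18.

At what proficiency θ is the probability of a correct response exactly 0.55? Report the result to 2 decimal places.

1.80

P(θ) = c + (1 − c) · 1 / (1 + exp(−a(θ − b)))
Remove guessing floor: (0.55 − 0.18)/(1 − 0.18) = 0.4512
logit = ln(0.4512/0.5488) = -0.1957
θ = b + logit/(a) = 1.89 + (-0.1957)/2.1100 = 1.7972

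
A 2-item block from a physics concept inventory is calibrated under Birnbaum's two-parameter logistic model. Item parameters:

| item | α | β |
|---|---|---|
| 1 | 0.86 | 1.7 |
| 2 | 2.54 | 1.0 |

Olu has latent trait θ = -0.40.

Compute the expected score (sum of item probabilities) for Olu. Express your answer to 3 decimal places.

P(θ) = 1 / (1 + exp(−α(θ − β)))
P_1 = 1/(1+e^{1.8060}) = 0.1411
P_2 = 1/(1+e^{3.5560}) = 0.0278
E[score] = 0.1411 + 0.0278 = 0.1689

0.169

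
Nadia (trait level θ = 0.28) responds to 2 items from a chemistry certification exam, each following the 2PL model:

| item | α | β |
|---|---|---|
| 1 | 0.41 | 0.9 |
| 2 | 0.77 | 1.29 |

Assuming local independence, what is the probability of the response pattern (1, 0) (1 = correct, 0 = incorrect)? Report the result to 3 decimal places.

0.299

P(θ) = 1 / (1 + exp(−α(θ − β)))
P_1 = 1/(1+e^{0.2542}) = 0.4368
P_2 = 1/(1+e^{0.7777}) = 0.3148
L = P_1 × (1−P_2) = 0.4368 × 0.6852 = 0.29928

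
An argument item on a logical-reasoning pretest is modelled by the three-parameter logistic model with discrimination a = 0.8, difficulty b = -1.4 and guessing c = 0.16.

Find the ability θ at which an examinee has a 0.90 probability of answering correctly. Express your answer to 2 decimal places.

1.10

P(θ) = c + (1 − c) · 1 / (1 + exp(−a(θ − b)))
Remove guessing floor: (0.90 − 0.16)/(1 − 0.16) = 0.8810
logit = ln(0.8810/0.1190) = 2.0015
θ = b + logit/(a) = -1.4 + 2.0015/0.8000 = 1.1019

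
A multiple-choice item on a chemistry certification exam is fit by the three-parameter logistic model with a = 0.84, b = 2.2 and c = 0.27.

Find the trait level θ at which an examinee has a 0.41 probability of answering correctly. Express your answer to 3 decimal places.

0.488

P(θ) = c + (1 − c) · 1 / (1 + exp(−a(θ − b)))
Remove guessing floor: (0.41 − 0.27)/(1 − 0.27) = 0.1918
logit = ln(0.1918/0.8082) = -1.4385
θ = b + logit/(a) = 2.2 + (-1.4385)/0.8400 = 0.4875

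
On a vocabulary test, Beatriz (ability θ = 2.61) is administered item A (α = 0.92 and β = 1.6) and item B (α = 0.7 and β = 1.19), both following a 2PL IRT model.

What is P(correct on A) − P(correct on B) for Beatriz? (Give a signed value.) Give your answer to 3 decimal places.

P(θ) = 1 / (1 + exp(−α(θ − β)))
P_A = 0.7169
P_B = 0.7299
P_A − P_B = -0.0130

-0.013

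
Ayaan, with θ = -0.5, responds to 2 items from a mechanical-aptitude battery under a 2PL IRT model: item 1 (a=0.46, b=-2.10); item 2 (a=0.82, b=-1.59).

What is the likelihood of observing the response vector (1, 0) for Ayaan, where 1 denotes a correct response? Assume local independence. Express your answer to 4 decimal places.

0.1963

P(θ) = 1 / (1 + exp(−a(θ − b)))
P_1 = 1/(1+e^{-0.7360}) = 0.6761
P_2 = 1/(1+e^{-0.8938}) = 0.7097
L = P_1 × (1−P_2) = 0.6761 × 0.2903 = 0.19630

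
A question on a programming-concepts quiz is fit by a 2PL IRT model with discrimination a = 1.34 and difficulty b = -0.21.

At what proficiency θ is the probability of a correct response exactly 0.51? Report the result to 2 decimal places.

P(θ) = 1 / (1 + exp(−a(θ − b)))
logit = ln(0.5100/0.4900) = 0.0400
θ = b + logit/(a) = -0.21 + 0.0400/1.3400 = -0.1801

-0.18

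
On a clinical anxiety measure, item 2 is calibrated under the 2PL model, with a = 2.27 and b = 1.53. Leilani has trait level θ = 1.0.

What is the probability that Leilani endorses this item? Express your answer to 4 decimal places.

P(θ) = 1 / (1 + exp(−a(θ − b)))
Exponent: 2.27 × (1.0 − 1.53) = -1.2031
1/(1 + e^{1.2031}) = 0.2309

0.2309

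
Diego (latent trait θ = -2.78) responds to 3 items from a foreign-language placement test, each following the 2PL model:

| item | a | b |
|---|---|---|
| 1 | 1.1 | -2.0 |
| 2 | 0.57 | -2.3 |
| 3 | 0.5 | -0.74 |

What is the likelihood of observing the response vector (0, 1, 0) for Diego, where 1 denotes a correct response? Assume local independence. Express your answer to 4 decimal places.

0.2230

P(θ) = 1 / (1 + exp(−a(θ − b)))
P_1 = 1/(1+e^{0.8580}) = 0.2978
P_2 = 1/(1+e^{0.2736}) = 0.4320
P_3 = 1/(1+e^{1.0200}) = 0.2650
L = (1−P_1) × P_2 × (1−P_3) = 0.7022 × 0.4320 × 0.7350 = 0.22298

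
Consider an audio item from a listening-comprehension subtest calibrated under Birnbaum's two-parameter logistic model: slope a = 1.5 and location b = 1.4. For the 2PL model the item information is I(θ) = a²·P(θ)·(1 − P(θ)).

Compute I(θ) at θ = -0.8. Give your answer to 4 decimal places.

P = 1/(1+e^{3.3000}) = 0.0356
P(1−P) = 0.0356 × 0.9644 = 0.0343
I = a² × P(1−P) = 1.5² × 0.0343 = 0.07719

0.0772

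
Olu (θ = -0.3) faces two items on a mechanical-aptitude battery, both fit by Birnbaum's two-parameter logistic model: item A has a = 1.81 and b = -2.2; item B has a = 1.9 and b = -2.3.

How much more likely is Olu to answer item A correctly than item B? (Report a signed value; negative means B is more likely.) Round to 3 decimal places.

-0.009

P(θ) = 1 / (1 + exp(−a(θ − b)))
P_A = 0.9689
P_B = 0.9781
P_A − P_B = -0.0092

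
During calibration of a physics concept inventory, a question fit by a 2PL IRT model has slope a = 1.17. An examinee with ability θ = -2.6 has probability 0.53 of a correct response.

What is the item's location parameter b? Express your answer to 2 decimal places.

-2.70

P(θ) = 1 / (1 + exp(−a(θ − b)))
logit(0.53) = ln(0.53/0.47) = 0.1201
b = θ − logit/(a) = -2.6 − 0.1201/1.1700 = -2.7027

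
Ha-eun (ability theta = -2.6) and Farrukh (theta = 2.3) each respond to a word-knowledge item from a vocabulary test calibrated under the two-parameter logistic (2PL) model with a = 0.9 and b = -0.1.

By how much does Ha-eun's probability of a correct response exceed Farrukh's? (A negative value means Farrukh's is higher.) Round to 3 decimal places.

-0.801

P(theta) = 1 / (1 + exp(−a(theta − b)))
P(Ha-eun) = 0.0953  [exponent -2.2500]
P(Farrukh) = 0.8966  [exponent 2.1600]
Difference = 0.0953 − 0.8966 = -0.8013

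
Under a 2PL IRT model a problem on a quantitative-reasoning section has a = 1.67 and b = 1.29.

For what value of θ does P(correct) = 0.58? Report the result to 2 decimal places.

P(θ) = 1 / (1 + exp(−a(θ − b)))
logit = ln(0.5800/0.4200) = 0.3228
θ = b + logit/(a) = 1.29 + 0.3228/1.6700 = 1.4833

1.48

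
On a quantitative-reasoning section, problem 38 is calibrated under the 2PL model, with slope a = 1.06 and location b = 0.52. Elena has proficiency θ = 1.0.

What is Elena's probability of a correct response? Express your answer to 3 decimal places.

0.625

P(θ) = 1 / (1 + exp(−a(θ − b)))
Exponent: 1.06 × (1.0 − 0.52) = 0.5088
1/(1 + e^{-0.5088}) = 0.6245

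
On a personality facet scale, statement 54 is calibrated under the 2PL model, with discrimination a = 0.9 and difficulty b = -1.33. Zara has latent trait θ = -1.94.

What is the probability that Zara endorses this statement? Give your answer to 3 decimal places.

P(θ) = 1 / (1 + exp(−a(θ − b)))
Exponent: 0.9 × (-1.94 − (-1.33)) = -0.5490
1/(1 + e^{0.5490}) = 0.3661

0.366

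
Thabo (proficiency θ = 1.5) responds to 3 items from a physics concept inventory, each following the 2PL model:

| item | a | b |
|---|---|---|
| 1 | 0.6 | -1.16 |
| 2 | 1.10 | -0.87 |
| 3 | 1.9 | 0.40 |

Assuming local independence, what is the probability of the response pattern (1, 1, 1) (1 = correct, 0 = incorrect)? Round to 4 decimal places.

0.6891

P(θ) = 1 / (1 + exp(−a(θ − b)))
P_1 = 1/(1+e^{-1.5960}) = 0.8315
P_2 = 1/(1+e^{-2.6070}) = 0.9313
P_3 = 1/(1+e^{-2.0900}) = 0.8899
L = P_1 × P_2 × P_3 = 0.8315 × 0.9313 × 0.8899 = 0.68911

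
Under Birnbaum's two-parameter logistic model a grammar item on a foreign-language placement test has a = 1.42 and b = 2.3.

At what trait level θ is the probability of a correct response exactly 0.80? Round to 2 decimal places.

P(θ) = 1 / (1 + exp(−a(θ − b)))
logit = ln(0.8000/0.2000) = 1.3863
θ = b + logit/(a) = 2.3 + 1.3863/1.4200 = 3.2763

3.28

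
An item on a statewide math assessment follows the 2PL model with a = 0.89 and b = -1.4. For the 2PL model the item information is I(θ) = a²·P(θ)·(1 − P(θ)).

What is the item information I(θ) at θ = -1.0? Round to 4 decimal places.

P = 1/(1+e^{-0.3560}) = 0.5881
P(1−P) = 0.5881 × 0.4119 = 0.2422
I = a² × P(1−P) = 0.89² × 0.2422 = 0.19188

0.1919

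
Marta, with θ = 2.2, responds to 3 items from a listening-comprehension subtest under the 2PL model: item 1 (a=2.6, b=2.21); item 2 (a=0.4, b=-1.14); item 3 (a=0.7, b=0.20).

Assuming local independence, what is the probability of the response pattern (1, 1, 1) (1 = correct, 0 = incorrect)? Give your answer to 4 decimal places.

0.3135

P(θ) = 1 / (1 + exp(−a(θ − b)))
P_1 = 1/(1+e^{0.0260}) = 0.4935
P_2 = 1/(1+e^{-1.3360}) = 0.7918
P_3 = 1/(1+e^{-1.4000}) = 0.8022
L = P_1 × P_2 × P_3 = 0.4935 × 0.7918 × 0.8022 = 0.31347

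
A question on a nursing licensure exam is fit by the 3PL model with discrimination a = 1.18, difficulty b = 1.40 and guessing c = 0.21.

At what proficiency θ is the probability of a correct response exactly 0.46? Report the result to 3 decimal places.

0.747

P(θ) = c + (1 − c) · 1 / (1 + exp(−a(θ − b)))
Remove guessing floor: (0.46 − 0.21)/(1 − 0.21) = 0.3165
logit = ln(0.3165/0.6835) = -0.7701
θ = b + logit/(a) = 1.40 + (-0.7701)/1.1800 = 0.7474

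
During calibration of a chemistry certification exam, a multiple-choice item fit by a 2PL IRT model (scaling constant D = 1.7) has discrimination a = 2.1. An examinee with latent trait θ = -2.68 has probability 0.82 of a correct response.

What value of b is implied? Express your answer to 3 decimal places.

-3.105

P(θ) = 1 / (1 + exp(−D·a(θ − b)))
logit(0.82) = ln(0.82/0.18) = 1.5163
b = θ − logit/(1.7·a) = -2.68 − 1.5163/3.5700 = -3.1047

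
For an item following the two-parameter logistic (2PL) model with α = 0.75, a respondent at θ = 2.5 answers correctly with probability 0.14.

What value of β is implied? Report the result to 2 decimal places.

P(θ) = 1 / (1 + exp(−α(θ − β)))
logit(0.14) = ln(0.14/0.86) = -1.8153
β = θ − logit/(α) = 2.5 − (-1.8153)/0.7500 = 4.9204

4.92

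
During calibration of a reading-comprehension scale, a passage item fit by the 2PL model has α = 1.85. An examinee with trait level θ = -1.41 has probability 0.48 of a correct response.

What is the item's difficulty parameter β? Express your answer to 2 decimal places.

P(θ) = 1 / (1 + exp(−α(θ − β)))
logit(0.48) = ln(0.48/0.52) = -0.0800
β = θ − logit/(α) = -1.41 − (-0.0800)/1.8500 = -1.3667

-1.37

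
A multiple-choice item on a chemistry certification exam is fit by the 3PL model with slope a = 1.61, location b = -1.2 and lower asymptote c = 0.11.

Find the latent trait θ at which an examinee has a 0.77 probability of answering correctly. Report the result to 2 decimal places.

-0.55

P(θ) = c + (1 − c) · 1 / (1 + exp(−a(θ − b)))
Remove guessing floor: (0.77 − 0.11)/(1 − 0.11) = 0.7416
logit = ln(0.7416/0.2584) = 1.0542
θ = b + logit/(a) = -1.2 + 1.0542/1.6100 = -0.5452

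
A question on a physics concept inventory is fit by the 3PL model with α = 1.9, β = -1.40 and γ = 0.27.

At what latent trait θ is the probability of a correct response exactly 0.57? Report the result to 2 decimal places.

P(θ) = γ + (1 − γ) · 1 / (1 + exp(−α(θ − β)))
Remove guessing floor: (0.57 − 0.27)/(1 − 0.27) = 0.4110
logit = ln(0.4110/0.5890) = -0.3600
θ = β + logit/(α) = -1.40 + (-0.3600)/1.9000 = -1.5895

-1.59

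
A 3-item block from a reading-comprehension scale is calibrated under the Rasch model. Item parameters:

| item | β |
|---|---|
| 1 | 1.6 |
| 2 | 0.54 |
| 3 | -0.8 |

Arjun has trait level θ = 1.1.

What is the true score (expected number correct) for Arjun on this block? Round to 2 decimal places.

1.88

P(θ) = 1 / (1 + exp(−(θ − β)))
P_1 = 1/(1+e^{0.5000}) = 0.3775
P_2 = 1/(1+e^{-0.5600}) = 0.6365
P_3 = 1/(1+e^{-1.9000}) = 0.8699
E[score] = 0.3775 + 0.6365 + 0.8699 = 1.8839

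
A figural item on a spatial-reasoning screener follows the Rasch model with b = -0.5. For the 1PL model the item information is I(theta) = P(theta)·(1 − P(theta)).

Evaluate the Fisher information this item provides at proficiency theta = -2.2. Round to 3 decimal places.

0.131

P = 1/(1+e^{1.7000}) = 0.1545
P(1−P) = 0.1545 × 0.8455 = 0.1306
I = P(1−P) = 0.13061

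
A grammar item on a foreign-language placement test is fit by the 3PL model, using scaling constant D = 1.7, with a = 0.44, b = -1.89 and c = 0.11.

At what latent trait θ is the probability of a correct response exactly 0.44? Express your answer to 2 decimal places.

P(θ) = c + (1 − c) · 1 / (1 + exp(−D·a(θ − b)))
Remove guessing floor: (0.44 − 0.11)/(1 − 0.11) = 0.3708
logit = ln(0.3708/0.6292) = -0.5288
θ = b + logit/(1.7·a) = -1.89 + (-0.5288)/0.7480 = -2.5970

-2.60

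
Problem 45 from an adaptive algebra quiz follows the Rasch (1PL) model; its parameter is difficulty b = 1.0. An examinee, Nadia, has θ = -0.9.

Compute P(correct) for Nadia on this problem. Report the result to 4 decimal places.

0.1301

P(θ) = 1 / (1 + exp(−(θ − b)))
Exponent: (-0.9 − 1.0) = -1.9000
1/(1 + e^{1.9000}) = 0.1301
P = 0.1301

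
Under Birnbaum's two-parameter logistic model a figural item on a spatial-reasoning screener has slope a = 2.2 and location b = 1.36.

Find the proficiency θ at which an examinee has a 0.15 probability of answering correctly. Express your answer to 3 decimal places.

P(θ) = 1 / (1 + exp(−a(θ − b)))
logit = ln(0.1500/0.8500) = -1.7346
θ = b + logit/(a) = 1.36 + (-1.7346)/2.2000 = 0.5715

0.572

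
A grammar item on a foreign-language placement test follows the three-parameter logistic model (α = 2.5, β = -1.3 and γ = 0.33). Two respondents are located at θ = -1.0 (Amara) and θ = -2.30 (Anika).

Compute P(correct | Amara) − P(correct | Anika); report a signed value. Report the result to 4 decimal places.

P(θ) = γ + (1 − γ) · 1 / (1 + exp(−α(θ − β)))
P(Amara) = 0.7850  [exponent 0.7500]
P(Anika) = 0.3808  [exponent -2.5000]
Difference = 0.7850 − 0.3808 = 0.4042

0.4042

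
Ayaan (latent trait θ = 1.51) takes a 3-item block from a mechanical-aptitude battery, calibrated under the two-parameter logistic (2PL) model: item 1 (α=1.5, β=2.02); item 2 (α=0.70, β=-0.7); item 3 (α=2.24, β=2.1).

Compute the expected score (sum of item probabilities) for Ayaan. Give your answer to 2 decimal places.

P(θ) = 1 / (1 + exp(−α(θ − β)))
P_1 = 1/(1+e^{0.7650}) = 0.3176
P_2 = 1/(1+e^{-1.5470}) = 0.8245
P_3 = 1/(1+e^{1.3216}) = 0.2106
E[score] = 0.3176 + 0.8245 + 0.2106 = 1.3526

1.35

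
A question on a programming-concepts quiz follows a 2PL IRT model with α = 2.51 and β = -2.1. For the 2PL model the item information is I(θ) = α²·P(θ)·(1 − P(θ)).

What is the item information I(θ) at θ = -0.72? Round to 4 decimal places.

P = 1/(1+e^{-3.4638}) = 0.9696
P(1−P) = 0.9696 × 0.0304 = 0.0294
I = α² × P(1−P) = 2.51² × 0.0294 = 0.18546

0.1855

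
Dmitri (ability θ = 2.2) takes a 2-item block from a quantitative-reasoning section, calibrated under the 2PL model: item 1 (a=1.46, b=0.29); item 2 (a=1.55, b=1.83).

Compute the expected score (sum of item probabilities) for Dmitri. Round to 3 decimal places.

P(θ) = 1 / (1 + exp(−a(θ − b)))
P_1 = 1/(1+e^{-2.7886}) = 0.9421
P_2 = 1/(1+e^{-0.5735}) = 0.6396
E[score] = 0.9421 + 0.6396 = 1.5816

1.582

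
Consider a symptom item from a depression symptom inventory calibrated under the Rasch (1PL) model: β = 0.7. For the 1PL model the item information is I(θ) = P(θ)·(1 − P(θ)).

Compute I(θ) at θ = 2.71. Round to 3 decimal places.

P = 1/(1+e^{-2.0100}) = 0.8818
P(1−P) = 0.8818 × 0.1182 = 0.1042
I = P(1−P) = 0.10420

0.104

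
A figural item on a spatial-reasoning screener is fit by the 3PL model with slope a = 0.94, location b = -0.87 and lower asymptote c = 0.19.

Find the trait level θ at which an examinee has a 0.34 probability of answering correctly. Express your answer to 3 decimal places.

P(θ) = c + (1 − c) · 1 / (1 + exp(−a(θ − b)))
Remove guessing floor: (0.34 − 0.19)/(1 − 0.19) = 0.1852
logit = ln(0.1852/0.8148) = -1.4816
θ = b + logit/(a) = -0.87 + (-1.4816)/0.9400 = -2.4462

-2.446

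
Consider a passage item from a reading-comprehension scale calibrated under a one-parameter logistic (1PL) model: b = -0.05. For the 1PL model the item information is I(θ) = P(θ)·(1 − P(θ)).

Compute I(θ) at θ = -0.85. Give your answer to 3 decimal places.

P = 1/(1+e^{0.8000}) = 0.3100
P(1−P) = 0.3100 × 0.6900 = 0.2139
I = P(1−P) = 0.21391

0.214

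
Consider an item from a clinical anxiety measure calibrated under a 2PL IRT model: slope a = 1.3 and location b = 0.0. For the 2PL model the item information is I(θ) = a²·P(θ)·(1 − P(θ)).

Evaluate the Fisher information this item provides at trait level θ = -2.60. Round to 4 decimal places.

P = 1/(1+e^{3.3800}) = 0.0329
P(1−P) = 0.0329 × 0.9671 = 0.0318
I = a² × P(1−P) = 1.3² × 0.0318 = 0.05381

0.0538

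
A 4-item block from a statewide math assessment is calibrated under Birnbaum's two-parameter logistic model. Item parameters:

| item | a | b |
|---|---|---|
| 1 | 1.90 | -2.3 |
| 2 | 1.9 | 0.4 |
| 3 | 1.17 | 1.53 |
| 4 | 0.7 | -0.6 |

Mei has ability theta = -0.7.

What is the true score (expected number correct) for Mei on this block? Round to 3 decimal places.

P(theta) = 1 / (1 + exp(−a(theta − b)))
P_1 = 1/(1+e^{-3.0400}) = 0.9543
P_2 = 1/(1+e^{2.0900}) = 0.1101
P_3 = 1/(1+e^{2.6091}) = 0.0686
P_4 = 1/(1+e^{0.0700}) = 0.4825
E[score] = 0.9543 + 0.1101 + 0.0686 + 0.4825 = 1.6155

1.615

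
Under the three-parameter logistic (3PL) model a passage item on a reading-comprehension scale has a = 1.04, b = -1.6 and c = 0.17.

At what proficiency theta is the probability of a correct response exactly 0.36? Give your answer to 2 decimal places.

-2.77

P(theta) = c + (1 − c) · 1 / (1 + exp(−a(theta − b)))
Remove guessing floor: (0.36 − 0.17)/(1 − 0.17) = 0.2289
logit = ln(0.2289/0.7711) = -1.2144
theta = b + logit/(a) = -1.6 + (-1.2144)/1.0400 = -2.7677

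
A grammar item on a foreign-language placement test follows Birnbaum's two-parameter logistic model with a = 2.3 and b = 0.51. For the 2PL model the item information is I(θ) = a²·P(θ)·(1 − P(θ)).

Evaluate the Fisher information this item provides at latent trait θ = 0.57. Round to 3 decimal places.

P = 1/(1+e^{-0.1380}) = 0.5344
P(1−P) = 0.5344 × 0.4656 = 0.2488
I = a² × P(1−P) = 2.3² × 0.2488 = 1.31622

1.316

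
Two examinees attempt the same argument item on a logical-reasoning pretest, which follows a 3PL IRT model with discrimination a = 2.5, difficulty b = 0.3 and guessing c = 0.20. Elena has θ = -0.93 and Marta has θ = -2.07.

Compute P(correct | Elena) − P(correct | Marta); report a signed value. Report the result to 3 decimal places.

0.033

P(θ) = c + (1 − c) · 1 / (1 + exp(−a(θ − b)))
P(Elena) = 0.2353  [exponent -3.0750]
P(Marta) = 0.2021  [exponent -5.9250]
Difference = 0.2353 − 0.2021 = 0.0332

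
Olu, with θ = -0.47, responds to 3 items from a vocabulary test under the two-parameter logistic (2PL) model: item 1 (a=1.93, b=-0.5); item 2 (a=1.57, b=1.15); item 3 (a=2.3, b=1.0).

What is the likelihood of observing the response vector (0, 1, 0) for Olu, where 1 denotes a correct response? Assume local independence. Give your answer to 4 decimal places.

P(θ) = 1 / (1 + exp(−a(θ − b)))
P_1 = 1/(1+e^{-0.0579}) = 0.5145
P_2 = 1/(1+e^{2.5434}) = 0.0729
P_3 = 1/(1+e^{3.3810}) = 0.0329
L = (1−P_1) × P_2 × (1−P_3) = 0.4855 × 0.0729 × 0.9671 = 0.03422

0.0342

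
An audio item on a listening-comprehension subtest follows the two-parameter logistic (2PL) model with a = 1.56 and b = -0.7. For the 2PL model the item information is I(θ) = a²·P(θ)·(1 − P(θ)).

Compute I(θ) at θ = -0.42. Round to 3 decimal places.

0.580

P = 1/(1+e^{-0.4368}) = 0.6075
P(1−P) = 0.6075 × 0.3925 = 0.2384
I = a² × P(1−P) = 1.56² × 0.2384 = 0.58028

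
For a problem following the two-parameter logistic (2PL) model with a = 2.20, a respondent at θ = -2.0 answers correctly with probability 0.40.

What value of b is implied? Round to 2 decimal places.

-1.82

P(θ) = 1 / (1 + exp(−a(θ − b)))
logit(0.40) = ln(0.40/0.60) = -0.4055
b = θ − logit/(a) = -2.0 − (-0.4055)/2.2000 = -1.8157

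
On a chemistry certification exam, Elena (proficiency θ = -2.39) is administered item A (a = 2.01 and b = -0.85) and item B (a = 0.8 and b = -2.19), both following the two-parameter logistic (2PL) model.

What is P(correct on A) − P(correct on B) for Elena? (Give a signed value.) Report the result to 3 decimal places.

P(θ) = 1 / (1 + exp(−a(θ − b)))
P_A = 0.0433
P_B = 0.4601
P_A − P_B = -0.4168

-0.417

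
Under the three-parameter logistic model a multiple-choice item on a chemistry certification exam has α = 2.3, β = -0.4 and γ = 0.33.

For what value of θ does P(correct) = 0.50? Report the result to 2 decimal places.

P(θ) = γ + (1 − γ) · 1 / (1 + exp(−α(θ − β)))
Remove guessing floor: (0.50 − 0.33)/(1 − 0.33) = 0.2537
logit = ln(0.2537/0.7463) = -1.0788
θ = β + logit/(α) = -0.4 + (-1.0788)/2.3000 = -0.8690

-0.87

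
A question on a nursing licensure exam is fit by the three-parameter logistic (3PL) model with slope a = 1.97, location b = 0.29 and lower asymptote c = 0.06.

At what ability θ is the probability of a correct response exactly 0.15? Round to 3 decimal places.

-0.850

P(θ) = c + (1 − c) · 1 / (1 + exp(−a(θ − b)))
Remove guessing floor: (0.15 − 0.06)/(1 − 0.06) = 0.0957
logit = ln(0.0957/0.9043) = -2.2454
θ = b + logit/(a) = 0.29 + (-2.2454)/1.9700 = -0.8498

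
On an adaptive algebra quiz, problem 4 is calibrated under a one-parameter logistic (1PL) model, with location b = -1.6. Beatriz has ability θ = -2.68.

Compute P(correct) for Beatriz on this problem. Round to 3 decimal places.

0.254

P(θ) = 1 / (1 + exp(−(θ − b)))
Exponent: (-2.68 − (-1.6)) = -1.0800
1/(1 + e^{1.0800}) = 0.2535
P = 0.2535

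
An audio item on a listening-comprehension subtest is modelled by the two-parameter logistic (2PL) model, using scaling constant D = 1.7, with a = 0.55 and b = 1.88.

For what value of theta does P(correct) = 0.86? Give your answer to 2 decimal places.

3.82

P(theta) = 1 / (1 + exp(−D·a(theta − b)))
logit = ln(0.8600/0.1400) = 1.8153
theta = b + logit/(1.7·a) = 1.88 + 1.8153/0.9350 = 3.8215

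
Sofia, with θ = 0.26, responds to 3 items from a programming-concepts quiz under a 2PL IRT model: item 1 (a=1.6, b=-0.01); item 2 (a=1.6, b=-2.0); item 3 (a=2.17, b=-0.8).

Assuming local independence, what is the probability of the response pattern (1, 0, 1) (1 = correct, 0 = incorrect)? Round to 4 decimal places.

P(θ) = 1 / (1 + exp(−a(θ − b)))
P_1 = 1/(1+e^{-0.4320}) = 0.6064
P_2 = 1/(1+e^{-3.6160}) = 0.9738
P_3 = 1/(1+e^{-2.3002}) = 0.9089
L = P_1 × (1−P_2) × P_3 = 0.6064 × 0.0262 × 0.9089 = 0.01443

0.0144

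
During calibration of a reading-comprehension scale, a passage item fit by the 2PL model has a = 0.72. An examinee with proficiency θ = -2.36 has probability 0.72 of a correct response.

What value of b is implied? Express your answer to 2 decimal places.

-3.67

P(θ) = 1 / (1 + exp(−a(θ − b)))
logit(0.72) = ln(0.72/0.28) = 0.9445
b = θ − logit/(a) = -2.36 − 0.9445/0.7200 = -3.6718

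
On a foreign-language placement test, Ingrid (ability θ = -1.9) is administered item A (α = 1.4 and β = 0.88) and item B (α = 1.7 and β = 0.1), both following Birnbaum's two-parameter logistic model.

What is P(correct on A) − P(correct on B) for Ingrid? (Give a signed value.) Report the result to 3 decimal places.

P(θ) = 1 / (1 + exp(−α(θ − β)))
P_A = 0.0200
P_B = 0.0323
P_A − P_B = -0.0123

-0.012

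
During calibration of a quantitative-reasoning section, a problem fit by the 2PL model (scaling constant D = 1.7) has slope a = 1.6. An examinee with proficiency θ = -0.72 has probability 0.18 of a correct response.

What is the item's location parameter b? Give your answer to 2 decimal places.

-0.16

P(θ) = 1 / (1 + exp(−D·a(θ − b)))
logit(0.18) = ln(0.18/0.82) = -1.5163
b = θ − logit/(1.7·a) = -0.72 − (-1.5163)/2.7200 = -0.1625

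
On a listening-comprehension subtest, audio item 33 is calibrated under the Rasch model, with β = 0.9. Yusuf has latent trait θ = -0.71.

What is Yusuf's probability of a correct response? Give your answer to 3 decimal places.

0.167

P(θ) = 1 / (1 + exp(−(θ − β)))
Exponent: (-0.71 − 0.9) = -1.6100
1/(1 + e^{1.6100}) = 0.1666
P = 0.1666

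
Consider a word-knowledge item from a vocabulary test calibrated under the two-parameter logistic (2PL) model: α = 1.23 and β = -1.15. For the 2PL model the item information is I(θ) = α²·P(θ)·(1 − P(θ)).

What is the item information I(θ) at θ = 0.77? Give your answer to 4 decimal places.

0.1191

P = 1/(1+e^{-2.3616}) = 0.9139
P(1−P) = 0.9139 × 0.0861 = 0.0787
I = α² × P(1−P) = 1.23² × 0.0787 = 0.11911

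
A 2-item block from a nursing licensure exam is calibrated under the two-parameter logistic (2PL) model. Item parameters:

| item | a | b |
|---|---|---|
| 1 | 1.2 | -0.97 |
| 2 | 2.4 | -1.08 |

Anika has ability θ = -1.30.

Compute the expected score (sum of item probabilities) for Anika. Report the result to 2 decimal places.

P(θ) = 1 / (1 + exp(−a(θ − b)))
P_1 = 1/(1+e^{0.3960}) = 0.4023
P_2 = 1/(1+e^{0.5280}) = 0.3710
E[score] = 0.4023 + 0.3710 = 0.7733

0.77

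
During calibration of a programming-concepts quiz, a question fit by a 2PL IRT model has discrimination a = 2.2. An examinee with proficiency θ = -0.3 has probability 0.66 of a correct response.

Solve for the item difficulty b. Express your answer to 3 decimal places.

P(θ) = 1 / (1 + exp(−a(θ − b)))
logit(0.66) = ln(0.66/0.34) = 0.6633
b = θ − logit/(a) = -0.3 − 0.6633/2.2000 = -0.6015

-0.601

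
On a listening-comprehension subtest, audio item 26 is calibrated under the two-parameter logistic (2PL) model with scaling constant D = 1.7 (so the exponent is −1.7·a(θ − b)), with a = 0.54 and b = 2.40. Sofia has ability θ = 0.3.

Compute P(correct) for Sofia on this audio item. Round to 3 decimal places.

0.127

P(θ) = 1 / (1 + exp(−D·a(θ − b)))
Exponent: 1.7 × 0.54 × (0.3 − 2.40) = -1.9278
1/(1 + e^{1.9278}) = 0.1270
P = 0.1270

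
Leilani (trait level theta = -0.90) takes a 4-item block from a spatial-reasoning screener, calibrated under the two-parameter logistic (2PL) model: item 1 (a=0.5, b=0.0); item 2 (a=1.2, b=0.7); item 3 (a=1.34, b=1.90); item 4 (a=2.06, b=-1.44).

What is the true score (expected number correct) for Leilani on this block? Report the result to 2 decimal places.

1.29

P(theta) = 1 / (1 + exp(−a(theta − b)))
P_1 = 1/(1+e^{0.4500}) = 0.3894
P_2 = 1/(1+e^{1.9200}) = 0.1279
P_3 = 1/(1+e^{3.7520}) = 0.0229
P_4 = 1/(1+e^{-1.1124}) = 0.7526
E[score] = 0.3894 + 0.1279 + 0.0229 + 0.7526 = 1.2927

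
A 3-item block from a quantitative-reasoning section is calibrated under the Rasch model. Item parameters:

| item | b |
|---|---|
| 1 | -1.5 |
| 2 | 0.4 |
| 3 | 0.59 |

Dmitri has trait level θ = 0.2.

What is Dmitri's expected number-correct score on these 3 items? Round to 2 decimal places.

P(θ) = 1 / (1 + exp(−(θ − b)))
P_1 = 1/(1+e^{-1.7000}) = 0.8455
P_2 = 1/(1+e^{0.2000}) = 0.4502
P_3 = 1/(1+e^{0.3900}) = 0.4037
E[score] = 0.8455 + 0.4502 + 0.4037 = 1.6994

1.70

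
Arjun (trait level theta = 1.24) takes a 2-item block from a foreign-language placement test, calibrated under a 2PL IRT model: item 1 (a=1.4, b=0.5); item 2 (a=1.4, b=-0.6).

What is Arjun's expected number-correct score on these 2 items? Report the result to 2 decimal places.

1.67

P(theta) = 1 / (1 + exp(−a(theta − b)))
P_1 = 1/(1+e^{-1.0360}) = 0.7381
P_2 = 1/(1+e^{-2.5760}) = 0.9293
E[score] = 0.7381 + 0.9293 = 1.6674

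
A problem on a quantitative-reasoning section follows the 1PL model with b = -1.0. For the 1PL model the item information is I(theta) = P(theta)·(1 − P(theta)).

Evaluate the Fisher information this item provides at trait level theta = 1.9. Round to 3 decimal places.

P = 1/(1+e^{-2.9000}) = 0.9478
P(1−P) = 0.9478 × 0.0522 = 0.0494
I = P(1−P) = 0.04943

0.049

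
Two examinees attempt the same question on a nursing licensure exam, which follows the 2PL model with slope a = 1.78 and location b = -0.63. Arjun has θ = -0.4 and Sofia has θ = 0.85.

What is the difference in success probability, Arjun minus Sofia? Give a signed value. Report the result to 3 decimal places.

-0.332

P(θ) = 1 / (1 + exp(−a(θ − b)))
P(Arjun) = 0.6009  [exponent 0.4094]
P(Sofia) = 0.9330  [exponent 2.6344]
Difference = 0.6009 − 0.9330 = -0.3321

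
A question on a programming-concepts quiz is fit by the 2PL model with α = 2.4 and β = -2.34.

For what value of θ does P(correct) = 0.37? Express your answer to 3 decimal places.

P(θ) = 1 / (1 + exp(−α(θ − β)))
logit = ln(0.3700/0.6300) = -0.5322
θ = β + logit/(α) = -2.34 + (-0.5322)/2.4000 = -2.5618

-2.562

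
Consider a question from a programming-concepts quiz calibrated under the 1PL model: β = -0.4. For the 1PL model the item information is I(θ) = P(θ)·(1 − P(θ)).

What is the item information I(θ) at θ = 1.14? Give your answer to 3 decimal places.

P = 1/(1+e^{-1.5400}) = 0.8235
P(1−P) = 0.8235 × 0.1765 = 0.1454
I = P(1−P) = 0.14537

0.145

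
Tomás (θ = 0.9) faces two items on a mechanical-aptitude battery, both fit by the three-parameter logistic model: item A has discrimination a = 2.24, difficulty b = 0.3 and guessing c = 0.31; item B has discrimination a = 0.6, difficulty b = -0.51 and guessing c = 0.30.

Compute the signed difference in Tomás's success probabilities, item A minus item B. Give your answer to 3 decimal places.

P(θ) = c + (1 − c) · 1 / (1 + exp(−a(θ − b)))
P_A = 0.8573
P_B = 0.7898
P_A − P_B = 0.0675

0.067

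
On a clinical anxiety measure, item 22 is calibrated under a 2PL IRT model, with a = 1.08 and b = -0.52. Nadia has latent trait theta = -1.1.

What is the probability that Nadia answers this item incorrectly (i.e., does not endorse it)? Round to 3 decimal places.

P(theta) = 1 / (1 + exp(−a(theta − b)))
Exponent: 1.08 × (-1.1 − (-0.52)) = -0.6264
1/(1 + e^{0.6264}) = 0.3483
P(incorrect) = 1 − 0.3483 = 0.6517

0.652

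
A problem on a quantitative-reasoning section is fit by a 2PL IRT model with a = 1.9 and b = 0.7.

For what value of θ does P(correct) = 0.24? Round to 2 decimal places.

P(θ) = 1 / (1 + exp(−a(θ − b)))
logit = ln(0.2400/0.7600) = -1.1527
θ = b + logit/(a) = 0.7 + (-1.1527)/1.9000 = 0.0933

0.09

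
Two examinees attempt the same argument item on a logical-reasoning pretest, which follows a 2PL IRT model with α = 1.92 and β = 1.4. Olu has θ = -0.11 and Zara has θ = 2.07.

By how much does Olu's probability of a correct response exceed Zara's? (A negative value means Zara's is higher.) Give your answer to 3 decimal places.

P(θ) = 1 / (1 + exp(−α(θ − β)))
P(Olu) = 0.0522  [exponent -2.8992]
P(Zara) = 0.7835  [exponent 1.2864]
Difference = 0.0522 − 0.7835 = -0.7313

-0.731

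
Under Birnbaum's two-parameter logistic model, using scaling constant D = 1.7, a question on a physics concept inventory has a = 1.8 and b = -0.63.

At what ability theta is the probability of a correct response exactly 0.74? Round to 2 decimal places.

P(theta) = 1 / (1 + exp(−D·a(theta − b)))
logit = ln(0.7400/0.2600) = 1.0460
theta = b + logit/(1.7·a) = -0.63 + 1.0460/3.0600 = -0.2882

-0.29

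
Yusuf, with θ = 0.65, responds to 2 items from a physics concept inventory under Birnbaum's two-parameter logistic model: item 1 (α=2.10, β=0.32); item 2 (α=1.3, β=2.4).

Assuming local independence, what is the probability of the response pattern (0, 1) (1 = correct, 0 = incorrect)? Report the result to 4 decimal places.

0.0311

P(θ) = 1 / (1 + exp(−α(θ − β)))
P_1 = 1/(1+e^{-0.6930}) = 0.6666
P_2 = 1/(1+e^{2.2750}) = 0.0932
L = (1−P_1) × P_2 = 0.3334 × 0.0932 = 0.03107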